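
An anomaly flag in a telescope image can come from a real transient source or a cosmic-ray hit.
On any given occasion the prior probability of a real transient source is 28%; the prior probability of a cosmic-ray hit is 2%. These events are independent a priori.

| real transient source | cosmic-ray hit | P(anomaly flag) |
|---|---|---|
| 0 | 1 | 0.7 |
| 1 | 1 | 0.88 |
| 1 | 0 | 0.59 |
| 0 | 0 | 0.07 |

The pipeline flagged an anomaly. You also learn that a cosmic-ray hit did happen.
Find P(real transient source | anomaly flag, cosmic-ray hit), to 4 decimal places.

P(real transient source | anomaly flag, cosmic-ray hit) ≈ 0.3284

P(anomaly flag | cosmic-ray hit) = 0.7*0.72 + 0.88*0.28 = 0.504000 + 0.246400 = 0.750400
Restricting to configurations with real transient source present: 0.88*0.28 = 0.246400.
P(real transient source | anomaly flag, cosmic-ray hit) = 0.246400 / 0.750400 ≈ 0.3284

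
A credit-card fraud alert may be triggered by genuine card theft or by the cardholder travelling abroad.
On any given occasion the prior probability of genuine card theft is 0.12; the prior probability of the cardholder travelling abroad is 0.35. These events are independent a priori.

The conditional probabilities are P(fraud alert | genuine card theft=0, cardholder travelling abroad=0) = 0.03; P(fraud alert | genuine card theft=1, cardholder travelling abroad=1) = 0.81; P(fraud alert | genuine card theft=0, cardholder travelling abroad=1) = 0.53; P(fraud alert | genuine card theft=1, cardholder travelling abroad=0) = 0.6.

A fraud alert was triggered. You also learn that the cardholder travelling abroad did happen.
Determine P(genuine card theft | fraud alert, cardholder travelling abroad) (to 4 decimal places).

P(genuine card theft | fraud alert, cardholder travelling abroad) ≈ 0.1725

For the numerator, keep only genuine card theft=true terms: 0.81×0.12 = 0.097200
Denominator P(fraud alert | cardholder travelling abroad): 0.53×0.88 + 0.81×0.12 = 0.563600
Posterior = 0.097200 / 0.563600 ≈ 0.1725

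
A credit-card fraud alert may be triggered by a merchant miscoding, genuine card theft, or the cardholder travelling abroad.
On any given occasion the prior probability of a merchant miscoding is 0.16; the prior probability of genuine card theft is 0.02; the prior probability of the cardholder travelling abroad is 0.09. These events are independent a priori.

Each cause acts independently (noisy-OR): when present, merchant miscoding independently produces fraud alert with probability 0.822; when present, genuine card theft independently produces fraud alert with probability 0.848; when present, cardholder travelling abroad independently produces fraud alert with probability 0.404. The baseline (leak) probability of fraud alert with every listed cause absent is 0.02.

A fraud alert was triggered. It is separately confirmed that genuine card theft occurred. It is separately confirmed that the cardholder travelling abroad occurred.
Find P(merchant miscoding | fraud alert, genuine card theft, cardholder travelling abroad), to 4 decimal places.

Under noisy-OR, P(fraud alert | causes) = 1 − (1−0.02)·∏(1−qᵢ) over the active causes.
Enumerate both values of merchant miscoding and weight by the priors:
  P(fraud alert | genuine card theft, cardholder travelling abroad) = 0.91122×0.84 + 0.984197×0.16
        = 0.765425 + 0.157472 = 0.922897
Keeping only the merchant miscoding-present terms gives 0.157472, so
  P(merchant miscoding | fraud alert, genuine card theft, cardholder travelling abroad) = 0.157472 / 0.922897 ≈ 0.1706

P(merchant miscoding | fraud alert, genuine card theft, cardholder travelling abroad) ≈ 0.1706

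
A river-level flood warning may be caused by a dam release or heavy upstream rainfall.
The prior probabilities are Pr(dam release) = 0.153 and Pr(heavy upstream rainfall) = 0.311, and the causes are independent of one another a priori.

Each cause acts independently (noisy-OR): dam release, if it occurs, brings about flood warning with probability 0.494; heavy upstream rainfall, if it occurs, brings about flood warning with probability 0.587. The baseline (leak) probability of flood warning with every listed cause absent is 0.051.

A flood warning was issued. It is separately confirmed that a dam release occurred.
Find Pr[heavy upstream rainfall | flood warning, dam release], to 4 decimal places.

Under noisy-OR, P(flood warning | causes) = 1 − (1−0.051)·∏(1−qᵢ) over the active causes.
P(flood warning | dam release) = 0.519806·0.689 + 0.80168·0.311 = 0.358146 + 0.249322 = 0.607468
The heavy upstream rainfall-present share is 0.80168·0.311 = 0.249322.
So P(heavy upstream rainfall | flood warning, dam release) = 0.249322/0.607468 ≈ 0.4104.

Pr[heavy upstream rainfall | flood warning, dam release] ≈ 0.4104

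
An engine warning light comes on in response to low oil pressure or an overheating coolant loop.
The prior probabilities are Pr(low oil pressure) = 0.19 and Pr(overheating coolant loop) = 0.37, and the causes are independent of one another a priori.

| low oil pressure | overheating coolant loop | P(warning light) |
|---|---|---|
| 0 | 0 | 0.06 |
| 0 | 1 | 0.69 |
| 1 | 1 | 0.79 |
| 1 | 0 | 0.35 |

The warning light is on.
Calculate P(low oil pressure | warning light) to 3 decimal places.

P(low oil pressure | warning light) ≈ 0.291

For the numerator, keep only low oil pressure=true terms: 0.041895 + 0.055537 = 0.097432
Denominator P(warning light): 0.06×0.81×0.63 + 0.69×0.81×0.37 + 0.35×0.19×0.63 + 0.79×0.19×0.37 = 0.334843
P(low oil pressure | warning light) = 0.097432/0.334843 ≈ 0.291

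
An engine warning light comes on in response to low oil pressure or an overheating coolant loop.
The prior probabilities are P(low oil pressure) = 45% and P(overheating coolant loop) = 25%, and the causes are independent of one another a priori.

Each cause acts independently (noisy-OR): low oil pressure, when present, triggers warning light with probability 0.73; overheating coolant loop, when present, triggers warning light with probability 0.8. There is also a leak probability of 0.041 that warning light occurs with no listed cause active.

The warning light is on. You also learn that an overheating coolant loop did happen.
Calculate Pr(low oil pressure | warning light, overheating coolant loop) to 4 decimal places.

Pr(low oil pressure | warning light, overheating coolant loop) ≈ 0.4898

Under noisy-OR, P(warning light | causes) = 1 − (1−0.041)·∏(1−qᵢ) over the active causes.
P(warning light | overheating coolant loop) = 0.8082*0.55 + 0.948214*0.45 = 0.444510 + 0.426696 = 0.871206
Of this, 0.426696 comes from 0.948214*0.45 (the low oil pressure=true cases).
P(low oil pressure | warning light, overheating coolant loop) = 0.426696 / 0.871206 ≈ 0.4898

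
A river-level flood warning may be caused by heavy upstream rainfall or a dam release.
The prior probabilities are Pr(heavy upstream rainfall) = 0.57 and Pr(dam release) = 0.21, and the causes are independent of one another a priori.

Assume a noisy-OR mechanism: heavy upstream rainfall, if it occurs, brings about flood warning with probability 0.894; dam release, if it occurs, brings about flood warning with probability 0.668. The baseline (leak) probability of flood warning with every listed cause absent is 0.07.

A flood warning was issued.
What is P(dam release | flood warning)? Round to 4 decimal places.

Under noisy-OR, P(flood warning | causes) = 1 − (1−0.07)·∏(1−qᵢ) over the active causes.
By total probability over the 4 (heavy upstream rainfall, dam release) configurations:
  P(flood warning) = 0.07×0.43×0.79 + 0.69124×0.43×0.21 + 0.90142×0.57×0.79 + 0.967271×0.57×0.21
        = 0.023779 + 0.062419 + 0.405909 + 0.115782 = 0.607889
Keeping only the dam release-present terms gives 0.178201, so
  P(dam release | flood warning) = 0.178201 / 0.607889 ≈ 0.2931

P(dam release | flood warning) ≈ 0.2931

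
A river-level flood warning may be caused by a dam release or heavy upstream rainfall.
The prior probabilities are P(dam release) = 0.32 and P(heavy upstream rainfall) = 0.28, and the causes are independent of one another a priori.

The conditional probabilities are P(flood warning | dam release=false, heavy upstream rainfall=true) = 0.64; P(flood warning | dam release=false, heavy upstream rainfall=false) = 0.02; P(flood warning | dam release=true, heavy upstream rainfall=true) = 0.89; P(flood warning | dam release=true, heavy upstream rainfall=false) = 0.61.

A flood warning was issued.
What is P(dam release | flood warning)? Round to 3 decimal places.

P(flood warning) = 0.02×0.68×0.72 + 0.64×0.68×0.28 + 0.61×0.32×0.72 + 0.89×0.32×0.28 = 0.009792 + 0.121856 + 0.140544 + 0.079744 = 0.351936
Restricting to configurations with dam release present: 0.140544 + 0.079744 = 0.220288.
Hence the posterior is 0.220288/0.351936 ≈ 0.626.

P(dam release | flood warning) ≈ 0.626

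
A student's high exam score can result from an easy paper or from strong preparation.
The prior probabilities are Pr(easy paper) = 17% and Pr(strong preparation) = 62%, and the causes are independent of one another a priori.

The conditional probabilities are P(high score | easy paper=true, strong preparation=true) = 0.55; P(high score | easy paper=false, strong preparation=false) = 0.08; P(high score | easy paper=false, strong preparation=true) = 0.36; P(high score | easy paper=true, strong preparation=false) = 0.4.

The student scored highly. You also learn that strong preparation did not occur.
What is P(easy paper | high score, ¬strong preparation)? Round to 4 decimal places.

P(high score | ¬strong preparation) = 0.08·0.83 + 0.4·0.17 = 0.066400 + 0.068000 = 0.134400
Restricting to configurations with easy paper present: 0.4·0.17 = 0.068000.
Hence the posterior is 0.068000/0.134400 ≈ 0.5060.

P(easy paper | high score, ¬strong preparation) ≈ 0.5060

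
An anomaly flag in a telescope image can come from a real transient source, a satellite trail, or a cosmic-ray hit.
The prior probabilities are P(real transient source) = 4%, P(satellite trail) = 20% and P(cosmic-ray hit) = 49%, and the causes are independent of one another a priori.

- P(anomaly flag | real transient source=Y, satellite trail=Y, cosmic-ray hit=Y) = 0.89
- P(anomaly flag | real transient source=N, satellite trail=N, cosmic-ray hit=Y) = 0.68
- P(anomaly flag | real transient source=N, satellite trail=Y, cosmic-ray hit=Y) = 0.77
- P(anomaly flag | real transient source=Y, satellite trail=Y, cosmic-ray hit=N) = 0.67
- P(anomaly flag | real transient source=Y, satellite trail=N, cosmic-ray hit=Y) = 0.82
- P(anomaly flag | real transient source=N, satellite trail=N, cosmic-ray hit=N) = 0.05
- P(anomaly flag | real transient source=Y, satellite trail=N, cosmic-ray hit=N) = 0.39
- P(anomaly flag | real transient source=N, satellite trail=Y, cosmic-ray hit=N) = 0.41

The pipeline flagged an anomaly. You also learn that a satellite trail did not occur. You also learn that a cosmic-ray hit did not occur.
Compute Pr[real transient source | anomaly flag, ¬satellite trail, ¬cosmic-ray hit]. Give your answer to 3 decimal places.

P(anomaly flag | ¬satellite trail, ¬cosmic-ray hit) = 0.05·0.96 + 0.39·0.04 = 0.048000 + 0.015600 = 0.063600
Of this, 0.015600 comes from 0.39·0.04 (the real transient source=true cases).
So P(real transient source | anomaly flag, ¬satellite trail, ¬cosmic-ray hit) = 0.015600/0.063600 ≈ 0.245.

Pr[real transient source | anomaly flag, ¬satellite trail, ¬cosmic-ray hit] ≈ 0.245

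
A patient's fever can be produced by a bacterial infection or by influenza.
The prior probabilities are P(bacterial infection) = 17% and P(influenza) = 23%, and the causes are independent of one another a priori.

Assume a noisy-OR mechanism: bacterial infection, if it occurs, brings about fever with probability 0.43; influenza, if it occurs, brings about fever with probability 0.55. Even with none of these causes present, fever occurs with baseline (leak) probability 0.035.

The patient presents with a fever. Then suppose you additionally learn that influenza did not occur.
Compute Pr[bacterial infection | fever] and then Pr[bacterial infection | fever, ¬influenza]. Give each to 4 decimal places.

Pr[bacterial infection | fever] ≈ 0.4039; Pr[bacterial infection | fever, ¬influenza] ≈ 0.7248

Under noisy-OR, P(fever | causes) = 1 − (1−0.035)·∏(1−qᵢ) over the active causes.
Numerator (weight on configurations with bacterial infection): 0.058898 + 0.029422 = 0.088320
Normalizer over all consistent configurations: 0.035·0.83·0.77 + 0.56575·0.83·0.23 + 0.44995·0.17·0.77 + 0.752478·0.17·0.23 = 0.218691
P(bacterial infection | fever) = 0.088320/0.218691 ≈ 0.4039

With the extra evidence:
P(fever | ¬influenza) = 0.035·0.83 + 0.44995·0.17 = 0.029050 + 0.076492 = 0.105542
Of this, 0.076492 comes from 0.44995·0.17 (the bacterial infection=true cases).
P(bacterial infection | fever, ¬influenza) = 0.076492 / 0.105542 ≈ 0.7248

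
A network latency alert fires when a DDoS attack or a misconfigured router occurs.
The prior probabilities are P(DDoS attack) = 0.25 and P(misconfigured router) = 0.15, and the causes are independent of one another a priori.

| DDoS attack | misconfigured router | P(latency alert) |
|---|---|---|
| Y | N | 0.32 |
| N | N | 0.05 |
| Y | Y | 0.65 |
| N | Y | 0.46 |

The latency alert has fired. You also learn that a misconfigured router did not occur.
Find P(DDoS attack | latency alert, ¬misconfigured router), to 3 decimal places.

P(latency alert | ¬misconfigured router) = 0.05·0.75 + 0.32·0.25 = 0.037500 + 0.080000 = 0.117500
The DDoS attack-present share is 0.32·0.25 = 0.080000.
P(DDoS attack | latency alert, ¬misconfigured router) = 0.080000 / 0.117500 ≈ 0.681

P(DDoS attack | latency alert, ¬misconfigured router) ≈ 0.681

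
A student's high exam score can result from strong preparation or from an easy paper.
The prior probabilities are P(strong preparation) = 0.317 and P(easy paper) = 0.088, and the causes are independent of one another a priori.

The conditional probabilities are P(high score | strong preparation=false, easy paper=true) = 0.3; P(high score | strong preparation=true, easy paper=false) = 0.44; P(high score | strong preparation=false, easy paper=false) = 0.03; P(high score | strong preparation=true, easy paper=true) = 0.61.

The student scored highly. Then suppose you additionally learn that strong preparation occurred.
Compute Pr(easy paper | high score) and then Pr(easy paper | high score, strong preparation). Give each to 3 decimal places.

Pr(easy paper | high score) ≈ 0.194; Pr(easy paper | high score, strong preparation) ≈ 0.118

Numerator (weight on configurations with easy paper): 0.018031 + 0.017017 = 0.035048
Denominator P(high score): 0.03·0.683·0.912 + 0.3·0.683·0.088 + 0.44·0.317·0.912 + 0.61·0.317·0.088 = 0.180941
P(easy paper | high score) = 0.035048/0.180941 ≈ 0.194

With the extra evidence:
By total probability over both values of easy paper:
  P(high score | strong preparation) = 0.44*0.912 + 0.61*0.088
        = 0.401280 + 0.053680 = 0.454960
Keeping only the easy paper-present terms gives 0.053680, so
  P(easy paper | high score, strong preparation) = 0.053680 / 0.454960 ≈ 0.118
The drop from 0.194 to 0.118 is the explaining-away (discounting) effect.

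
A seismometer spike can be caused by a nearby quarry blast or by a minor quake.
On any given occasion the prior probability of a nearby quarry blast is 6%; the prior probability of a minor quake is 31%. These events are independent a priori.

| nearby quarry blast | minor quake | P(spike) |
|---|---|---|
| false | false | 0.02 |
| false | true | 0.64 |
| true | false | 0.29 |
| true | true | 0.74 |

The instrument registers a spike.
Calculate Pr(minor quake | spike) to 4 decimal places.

Pr(minor quake | spike) ≈ 0.8891

Weight on minor quake=true, given the evidence: 0.186496 + 0.013764 = 0.200260
Denominator P(spike): 0.02×0.94×0.69 + 0.64×0.94×0.31 + 0.29×0.06×0.69 + 0.74×0.06×0.31 = 0.225238
Posterior = 0.200260 / 0.225238 ≈ 0.8891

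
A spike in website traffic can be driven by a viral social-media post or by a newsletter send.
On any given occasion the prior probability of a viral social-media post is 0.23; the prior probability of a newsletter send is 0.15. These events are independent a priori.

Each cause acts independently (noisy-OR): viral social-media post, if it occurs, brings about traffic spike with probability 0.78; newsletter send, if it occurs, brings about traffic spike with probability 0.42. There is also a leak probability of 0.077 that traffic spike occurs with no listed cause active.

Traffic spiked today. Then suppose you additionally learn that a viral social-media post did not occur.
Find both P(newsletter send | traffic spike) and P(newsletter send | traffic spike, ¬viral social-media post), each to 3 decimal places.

P(newsletter send | traffic spike) ≈ 0.290; P(newsletter send | traffic spike, ¬viral social-media post) ≈ 0.516

Under noisy-OR, P(traffic spike | causes) = 1 − (1−0.077)·∏(1−qᵢ) over the active causes.
Numerator (weight on configurations with newsletter send): 0.053668 + 0.030437 = 0.084105
Denominator P(traffic spike): 0.077*0.77*0.85 + 0.46466*0.77*0.15 + 0.79694*0.23*0.85 + 0.882225*0.23*0.15 = 0.290304
P(newsletter send | traffic spike) = 0.084105/0.290304 ≈ 0.290

Now also conditioning on viral social-media post≠true:
Enumerate both values of newsletter send and weight by the priors:
  P(traffic spike | ¬viral social-media post) = 0.077·0.85 + 0.46466·0.15
        = 0.065450 + 0.069699 = 0.135149
The terms with newsletter send present sum to 0.069699, so
  P(newsletter send | traffic spike, ¬viral social-media post) = 0.069699 / 0.135149 ≈ 0.516
With viral social-media post excluded, newsletter send must carry more of the explanatory weight for the traffic spike.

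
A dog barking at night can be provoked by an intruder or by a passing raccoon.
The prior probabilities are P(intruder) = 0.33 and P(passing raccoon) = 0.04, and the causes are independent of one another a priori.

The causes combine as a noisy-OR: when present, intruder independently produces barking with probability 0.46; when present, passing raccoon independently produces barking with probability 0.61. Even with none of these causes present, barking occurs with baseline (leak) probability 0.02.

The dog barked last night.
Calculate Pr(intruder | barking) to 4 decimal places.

Pr(intruder | barking) ≈ 0.8444

Under noisy-OR, P(barking | causes) = 1 − (1−0.02)·∏(1−qᵢ) over the active causes.
Numerator (weight on configurations with intruder): 0.149149 + 0.010476 = 0.159625
The normalizing constant is 0.02×0.67×0.96 + 0.6178×0.67×0.04 + 0.4708×0.33×0.96 + 0.793612×0.33×0.04 = 0.189046
P(intruder | barking) = 0.159625/0.189046 ≈ 0.8444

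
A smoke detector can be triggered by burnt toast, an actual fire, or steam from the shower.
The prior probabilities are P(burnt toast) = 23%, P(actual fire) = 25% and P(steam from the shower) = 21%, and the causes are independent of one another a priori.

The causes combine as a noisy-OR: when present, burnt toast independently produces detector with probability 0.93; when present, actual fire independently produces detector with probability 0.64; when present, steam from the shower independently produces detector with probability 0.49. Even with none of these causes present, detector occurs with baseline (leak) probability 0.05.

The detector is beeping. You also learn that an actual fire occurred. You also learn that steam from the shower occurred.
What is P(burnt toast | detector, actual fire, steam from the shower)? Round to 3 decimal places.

P(burnt toast | detector, actual fire, steam from the shower) ≈ 0.263

Under noisy-OR, P(detector | causes) = 1 − (1−0.05)·∏(1−qᵢ) over the active causes.
Numerator (weight on configurations with burnt toast): 0.987791·0.23 = 0.227192
Denominator P(detector | actual fire, steam from the shower): 0.82558·0.77 + 0.987791·0.23 = 0.862889
Posterior = 0.227192 / 0.862889 ≈ 0.263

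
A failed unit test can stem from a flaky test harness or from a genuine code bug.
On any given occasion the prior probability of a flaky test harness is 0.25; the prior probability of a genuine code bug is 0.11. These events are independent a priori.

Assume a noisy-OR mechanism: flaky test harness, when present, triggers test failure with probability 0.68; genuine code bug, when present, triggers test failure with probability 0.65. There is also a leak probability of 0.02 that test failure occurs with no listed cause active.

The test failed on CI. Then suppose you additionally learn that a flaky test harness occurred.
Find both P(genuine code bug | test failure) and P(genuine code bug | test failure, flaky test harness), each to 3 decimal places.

P(genuine code bug | test failure) ≈ 0.321; P(genuine code bug | test failure, flaky test harness) ≈ 0.138

Under noisy-OR, P(test failure | causes) = 1 − (1−0.02)·∏(1−qᵢ) over the active causes.
Weight on genuine code bug=true, given the evidence: 0.054203 + 0.024482 = 0.078685
The normalizing constant is 0.02*0.75*0.89 + 0.657*0.75*0.11 + 0.6864*0.25*0.89 + 0.89024*0.25*0.11 = 0.244759
P(genuine code bug | test failure) = 0.078685/0.244759 ≈ 0.321

Now also conditioning on flaky test harness=true:
Enumerate both values of genuine code bug and weight by the priors:
  P(test failure | flaky test harness) = 0.6864×0.89 + 0.89024×0.11
        = 0.610896 + 0.097926 = 0.708822
The terms with genuine code bug present sum to 0.097926, so
  P(genuine code bug | test failure, flaky test harness) = 0.097926 / 0.708822 ≈ 0.138
The drop from 0.321 to 0.138 is the explaining-away (discounting) effect.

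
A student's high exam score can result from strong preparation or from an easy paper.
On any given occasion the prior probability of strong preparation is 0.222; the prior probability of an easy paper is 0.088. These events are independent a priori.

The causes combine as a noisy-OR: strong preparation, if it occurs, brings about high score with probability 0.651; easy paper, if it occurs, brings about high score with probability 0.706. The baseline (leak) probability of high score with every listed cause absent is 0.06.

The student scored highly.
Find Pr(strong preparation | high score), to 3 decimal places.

Pr(strong preparation | high score) ≈ 0.625

Under noisy-OR, P(high score | causes) = 1 − (1−0.06)·∏(1−qᵢ) over the active causes.
Weight on strong preparation=true, given the evidence: 0.136044 + 0.017652 = 0.153696
Normalizer over all consistent configurations: 0.06·0.778·0.912 + 0.72364·0.778·0.088 + 0.67194·0.222·0.912 + 0.90355·0.222·0.088 = 0.245811
P(strong preparation | high score) = 0.153696/0.245811 ≈ 0.625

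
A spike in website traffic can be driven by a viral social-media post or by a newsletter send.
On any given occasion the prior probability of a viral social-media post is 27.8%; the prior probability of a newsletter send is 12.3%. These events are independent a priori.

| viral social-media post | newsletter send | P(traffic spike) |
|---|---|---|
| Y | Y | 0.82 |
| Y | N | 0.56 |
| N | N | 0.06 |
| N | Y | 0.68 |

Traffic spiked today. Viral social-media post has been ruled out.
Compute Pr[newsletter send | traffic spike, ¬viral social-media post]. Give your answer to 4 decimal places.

Pr[newsletter send | traffic spike, ¬viral social-media post] ≈ 0.6138

By total probability over both values of newsletter send:
  P(traffic spike | ¬viral social-media post) = 0.06·0.877 + 0.68·0.123
        = 0.052620 + 0.083640 = 0.136260
Configurations with newsletter send contribute 0.083640, so
  P(newsletter send | traffic spike, ¬viral social-media post) = 0.083640 / 0.136260 ≈ 0.6138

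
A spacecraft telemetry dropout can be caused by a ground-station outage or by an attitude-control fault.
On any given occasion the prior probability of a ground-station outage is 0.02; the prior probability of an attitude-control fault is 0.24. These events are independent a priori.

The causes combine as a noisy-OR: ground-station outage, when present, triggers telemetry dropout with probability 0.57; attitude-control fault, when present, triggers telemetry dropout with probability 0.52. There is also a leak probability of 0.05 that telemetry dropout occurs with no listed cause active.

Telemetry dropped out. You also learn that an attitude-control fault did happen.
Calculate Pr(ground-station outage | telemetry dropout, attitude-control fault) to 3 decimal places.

Under noisy-OR, P(telemetry dropout | causes) = 1 − (1−0.05)·∏(1−qᵢ) over the active causes.
P(telemetry dropout | attitude-control fault) = 0.544·0.98 + 0.80392·0.02 = 0.533120 + 0.016078 = 0.549198
Of this, 0.016078 comes from 0.80392·0.02 (the ground-station outage=true cases).
Hence the posterior is 0.016078/0.549198 ≈ 0.029.

Pr(ground-station outage | telemetry dropout, attitude-control fault) ≈ 0.029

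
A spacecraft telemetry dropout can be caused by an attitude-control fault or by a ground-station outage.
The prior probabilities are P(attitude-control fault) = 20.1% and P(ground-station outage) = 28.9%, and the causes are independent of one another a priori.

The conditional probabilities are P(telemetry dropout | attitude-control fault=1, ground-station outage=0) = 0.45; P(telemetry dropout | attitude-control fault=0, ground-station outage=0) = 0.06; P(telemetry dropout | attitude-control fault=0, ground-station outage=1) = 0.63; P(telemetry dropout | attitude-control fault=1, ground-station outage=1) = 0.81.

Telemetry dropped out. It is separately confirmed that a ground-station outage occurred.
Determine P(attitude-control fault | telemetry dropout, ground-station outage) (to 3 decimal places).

P(telemetry dropout | ground-station outage) = 0.63*0.799 + 0.81*0.201 = 0.503370 + 0.162810 = 0.666180
The attitude-control fault-present share is 0.81*0.201 = 0.162810.
P(attitude-control fault | telemetry dropout, ground-station outage) = 0.162810 / 0.666180 ≈ 0.244

P(attitude-control fault | telemetry dropout, ground-station outage) ≈ 0.244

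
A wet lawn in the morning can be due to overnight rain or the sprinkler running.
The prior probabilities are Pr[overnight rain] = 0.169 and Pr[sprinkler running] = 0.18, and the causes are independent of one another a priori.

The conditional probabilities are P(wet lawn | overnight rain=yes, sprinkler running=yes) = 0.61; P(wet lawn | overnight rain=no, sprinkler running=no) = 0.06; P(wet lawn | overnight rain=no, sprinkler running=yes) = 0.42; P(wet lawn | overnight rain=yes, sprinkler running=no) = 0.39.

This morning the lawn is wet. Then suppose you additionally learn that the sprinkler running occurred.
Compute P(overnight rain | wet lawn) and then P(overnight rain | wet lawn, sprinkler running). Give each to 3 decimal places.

P(overnight rain | wet lawn) ≈ 0.412; P(overnight rain | wet lawn, sprinkler running) ≈ 0.228

Enumerate the 4 (overnight rain, sprinkler running) configurations and weight by the priors:
  P(wet lawn) = 0.06*0.831*0.82 + 0.42*0.831*0.18 + 0.39*0.169*0.82 + 0.61*0.169*0.18
        = 0.040885 + 0.062824 + 0.054046 + 0.018556 = 0.176311
Configurations with overnight rain contribute 0.072602, so
  P(overnight rain | wet lawn) = 0.072602 / 0.176311 ≈ 0.412

With the extra evidence:
By total probability over both values of overnight rain:
  P(wet lawn | sprinkler running) = 0.42·0.831 + 0.61·0.169
        = 0.349020 + 0.103090 = 0.452110
The terms with overnight rain present sum to 0.103090, so
  P(overnight rain | wet lawn, sprinkler running) = 0.103090 / 0.452110 ≈ 0.228
The drop from 0.412 to 0.228 is the explaining-away (discounting) effect.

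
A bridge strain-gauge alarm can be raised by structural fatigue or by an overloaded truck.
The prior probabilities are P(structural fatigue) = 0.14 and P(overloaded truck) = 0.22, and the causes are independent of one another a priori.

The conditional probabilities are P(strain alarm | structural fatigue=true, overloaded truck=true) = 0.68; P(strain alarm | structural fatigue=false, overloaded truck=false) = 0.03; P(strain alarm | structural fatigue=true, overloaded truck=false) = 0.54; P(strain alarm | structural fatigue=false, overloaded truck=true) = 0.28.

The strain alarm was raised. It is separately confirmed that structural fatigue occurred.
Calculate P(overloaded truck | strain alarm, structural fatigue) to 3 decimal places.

P(overloaded truck | strain alarm, structural fatigue) ≈ 0.262

By total probability over both values of overloaded truck:
  P(strain alarm | structural fatigue) = 0.54×0.78 + 0.68×0.22
        = 0.421200 + 0.149600 = 0.570800
The terms with overloaded truck present sum to 0.149600, so
  P(overloaded truck | strain alarm, structural fatigue) = 0.149600 / 0.570800 ≈ 0.262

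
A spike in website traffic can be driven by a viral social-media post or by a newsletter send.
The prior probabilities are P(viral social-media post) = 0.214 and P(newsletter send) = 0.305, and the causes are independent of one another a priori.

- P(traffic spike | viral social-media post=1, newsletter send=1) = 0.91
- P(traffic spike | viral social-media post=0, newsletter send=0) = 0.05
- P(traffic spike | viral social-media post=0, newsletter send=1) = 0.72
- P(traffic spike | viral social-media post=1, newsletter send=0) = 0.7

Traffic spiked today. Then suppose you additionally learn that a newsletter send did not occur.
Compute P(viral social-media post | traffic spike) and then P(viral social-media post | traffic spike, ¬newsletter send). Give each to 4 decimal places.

Sum P(traffic spike|·) weighted by the priors over the 4 (viral social-media post, newsletter send) configurations:
  P(traffic spike) = 0.05×0.786×0.695 + 0.72×0.786×0.305 + 0.7×0.214×0.695 + 0.91×0.214×0.305
        = 0.027313 + 0.172606 + 0.104111 + 0.059396 = 0.363426
The terms with viral social-media post present sum to 0.163507, so
  P(viral social-media post | traffic spike) = 0.163507 / 0.363426 ≈ 0.4499

With the extra evidence:
Enumerate both values of viral social-media post and weight by the priors:
  P(traffic spike | ¬newsletter send) = 0.05*0.786 + 0.7*0.214
        = 0.039300 + 0.149800 = 0.189100
Configurations with viral social-media post contribute 0.149800, so
  P(viral social-media post | traffic spike, ¬newsletter send) = 0.149800 / 0.189100 ≈ 0.7922
With newsletter send excluded, viral social-media post must carry more of the explanatory weight for the traffic spike.

P(viral social-media post | traffic spike) ≈ 0.4499; P(viral social-media post | traffic spike, ¬newsletter send) ≈ 0.7922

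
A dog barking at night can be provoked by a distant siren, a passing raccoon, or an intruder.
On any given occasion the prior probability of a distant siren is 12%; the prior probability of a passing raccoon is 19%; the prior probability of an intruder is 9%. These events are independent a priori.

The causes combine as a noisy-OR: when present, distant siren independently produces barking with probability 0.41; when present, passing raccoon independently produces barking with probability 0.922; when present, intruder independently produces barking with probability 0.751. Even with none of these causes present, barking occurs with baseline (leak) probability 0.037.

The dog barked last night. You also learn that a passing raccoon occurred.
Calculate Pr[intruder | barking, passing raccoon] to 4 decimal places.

Pr[intruder | barking, passing raccoon] ≈ 0.0947

Under noisy-OR, P(barking | causes) = 1 − (1−0.037)·∏(1−qᵢ) over the active causes.
Enumerate the 4 (distant siren, intruder) configurations and weight by the priors:
  P(barking | passing raccoon) = 0.924886*0.88*0.91 + 0.981297*0.88*0.09 + 0.955683*0.12*0.91 + 0.988965*0.12*0.09
        = 0.740649 + 0.077719 + 0.104361 + 0.010681 = 0.933410
The terms with intruder present sum to 0.088400, so
  P(intruder | barking, passing raccoon) = 0.088400 / 0.933410 ≈ 0.0947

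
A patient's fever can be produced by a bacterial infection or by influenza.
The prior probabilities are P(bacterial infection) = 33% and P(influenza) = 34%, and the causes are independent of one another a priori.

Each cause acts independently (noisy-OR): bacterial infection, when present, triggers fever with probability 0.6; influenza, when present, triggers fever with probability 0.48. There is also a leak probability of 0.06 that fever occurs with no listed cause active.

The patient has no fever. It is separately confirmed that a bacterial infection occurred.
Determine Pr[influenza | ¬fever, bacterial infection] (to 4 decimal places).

Under noisy-OR, P(fever | causes) = 1 − (1−0.06)·∏(1−qᵢ) over the active causes.
For the numerator, keep only influenza=true terms: 0.19552·0.34 = 0.066477
Normalizer over all consistent configurations: 0.376·0.66 + 0.19552·0.34 = 0.314637
Posterior = 0.066477 / 0.314637 ≈ 0.2113

Pr[influenza | ¬fever, bacterial infection] ≈ 0.2113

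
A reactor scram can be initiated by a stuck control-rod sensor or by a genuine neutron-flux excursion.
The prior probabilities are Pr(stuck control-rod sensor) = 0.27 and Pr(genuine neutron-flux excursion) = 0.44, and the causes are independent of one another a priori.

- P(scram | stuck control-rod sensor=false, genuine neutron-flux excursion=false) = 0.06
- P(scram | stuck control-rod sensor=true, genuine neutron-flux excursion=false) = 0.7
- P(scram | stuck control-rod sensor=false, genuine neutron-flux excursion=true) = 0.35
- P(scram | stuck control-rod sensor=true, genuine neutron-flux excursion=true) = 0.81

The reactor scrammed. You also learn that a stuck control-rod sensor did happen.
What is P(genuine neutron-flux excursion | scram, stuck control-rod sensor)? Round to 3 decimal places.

By total probability over both values of genuine neutron-flux excursion:
  P(scram | stuck control-rod sensor) = 0.7·0.56 + 0.81·0.44
        = 0.392000 + 0.356400 = 0.748400
The terms with genuine neutron-flux excursion present sum to 0.356400, so
  P(genuine neutron-flux excursion | scram, stuck control-rod sensor) = 0.356400 / 0.748400 ≈ 0.476

P(genuine neutron-flux excursion | scram, stuck control-rod sensor) ≈ 0.476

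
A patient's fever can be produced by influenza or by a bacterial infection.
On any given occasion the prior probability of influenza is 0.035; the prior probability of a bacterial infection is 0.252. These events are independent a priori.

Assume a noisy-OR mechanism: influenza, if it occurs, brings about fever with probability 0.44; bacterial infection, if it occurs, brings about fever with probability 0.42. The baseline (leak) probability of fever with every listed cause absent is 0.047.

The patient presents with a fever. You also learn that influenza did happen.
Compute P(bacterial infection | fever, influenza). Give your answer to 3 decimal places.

P(bacterial infection | fever, influenza) ≈ 0.333

Under noisy-OR, P(fever | causes) = 1 − (1−0.047)·∏(1−qᵢ) over the active causes.
P(fever | influenza) = 0.46632×0.748 + 0.690466×0.252 = 0.348807 + 0.173997 = 0.522804
The bacterial infection-present share is 0.690466×0.252 = 0.173997.
P(bacterial infection | fever, influenza) = 0.173997 / 0.522804 ≈ 0.333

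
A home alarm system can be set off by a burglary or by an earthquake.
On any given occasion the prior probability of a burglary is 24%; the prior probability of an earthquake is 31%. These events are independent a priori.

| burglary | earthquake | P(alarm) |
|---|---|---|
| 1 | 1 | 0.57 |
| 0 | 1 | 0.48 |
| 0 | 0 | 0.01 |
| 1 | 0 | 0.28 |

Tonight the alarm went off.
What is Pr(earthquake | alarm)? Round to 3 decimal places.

Sum P(alarm|·) weighted by the priors over the 4 (burglary, earthquake) configurations:
  P(alarm) = 0.01×0.76×0.69 + 0.48×0.76×0.31 + 0.28×0.24×0.69 + 0.57×0.24×0.31
        = 0.005244 + 0.113088 + 0.046368 + 0.042408 = 0.207108
Configurations with earthquake contribute 0.155496, so
  P(earthquake | alarm) = 0.155496 / 0.207108 ≈ 0.751

Pr(earthquake | alarm) ≈ 0.751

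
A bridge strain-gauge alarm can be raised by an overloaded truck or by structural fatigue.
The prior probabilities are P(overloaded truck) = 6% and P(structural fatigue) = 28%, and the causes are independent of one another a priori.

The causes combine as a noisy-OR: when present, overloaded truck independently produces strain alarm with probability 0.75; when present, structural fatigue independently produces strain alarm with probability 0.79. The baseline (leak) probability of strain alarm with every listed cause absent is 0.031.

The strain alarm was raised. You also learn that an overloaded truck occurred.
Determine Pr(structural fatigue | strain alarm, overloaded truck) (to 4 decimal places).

Under noisy-OR, P(strain alarm | causes) = 1 − (1−0.031)·∏(1−qᵢ) over the active causes.
Weight on structural fatigue=true, given the evidence: 0.949128*0.28 = 0.265756
The normalizing constant is 0.75775*0.72 + 0.949128*0.28 = 0.811336
Posterior = 0.265756 / 0.811336 ≈ 0.3276

Pr(structural fatigue | strain alarm, overloaded truck) ≈ 0.3276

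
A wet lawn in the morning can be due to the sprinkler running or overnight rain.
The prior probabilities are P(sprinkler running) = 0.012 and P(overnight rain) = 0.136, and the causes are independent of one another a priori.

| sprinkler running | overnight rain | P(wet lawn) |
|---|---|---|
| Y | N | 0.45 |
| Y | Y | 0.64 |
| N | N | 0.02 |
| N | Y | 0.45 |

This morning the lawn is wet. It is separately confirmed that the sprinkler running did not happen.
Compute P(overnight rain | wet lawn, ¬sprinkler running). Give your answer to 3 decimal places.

By total probability over both values of overnight rain:
  P(wet lawn | ¬sprinkler running) = 0.02×0.864 + 0.45×0.136
        = 0.017280 + 0.061200 = 0.078480
Configurations with overnight rain contribute 0.061200, so
  P(overnight rain | wet lawn, ¬sprinkler running) = 0.061200 / 0.078480 ≈ 0.780

P(overnight rain | wet lawn, ¬sprinkler running) ≈ 0.780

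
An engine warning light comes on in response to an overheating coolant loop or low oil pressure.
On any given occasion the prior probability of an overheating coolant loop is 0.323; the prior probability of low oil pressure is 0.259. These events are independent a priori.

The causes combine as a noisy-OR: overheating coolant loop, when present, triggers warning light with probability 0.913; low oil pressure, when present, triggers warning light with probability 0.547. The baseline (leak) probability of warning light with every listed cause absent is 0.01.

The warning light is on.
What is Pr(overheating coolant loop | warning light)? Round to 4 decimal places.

Under noisy-OR, P(warning light | causes) = 1 − (1−0.01)·∏(1−qᵢ) over the active causes.
Enumerate the 4 (overheating coolant loop, low oil pressure) configurations and weight by the priors:
  P(warning light) = 0.01×0.677×0.741 + 0.55153×0.677×0.259 + 0.91387×0.323×0.741 + 0.960983×0.323×0.259
        = 0.005017 + 0.096707 + 0.218728 + 0.080393 = 0.400845
Configurations with overheating coolant loop contribute 0.299121, so
  P(overheating coolant loop | warning light) = 0.299121 / 0.400845 ≈ 0.7462

Pr(overheating coolant loop | warning light) ≈ 0.7462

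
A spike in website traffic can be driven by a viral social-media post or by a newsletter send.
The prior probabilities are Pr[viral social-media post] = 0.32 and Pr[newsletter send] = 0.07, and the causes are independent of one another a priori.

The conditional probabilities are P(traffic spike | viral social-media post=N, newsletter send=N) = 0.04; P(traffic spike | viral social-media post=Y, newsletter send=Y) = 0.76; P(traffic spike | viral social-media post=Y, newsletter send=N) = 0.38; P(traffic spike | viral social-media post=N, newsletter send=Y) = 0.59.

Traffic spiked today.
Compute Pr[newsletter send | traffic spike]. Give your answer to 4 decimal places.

Sum P(traffic spike|·) weighted by the priors over the 4 (viral social-media post, newsletter send) configurations:
  P(traffic spike) = 0.04·0.68·0.93 + 0.59·0.68·0.07 + 0.38·0.32·0.93 + 0.76·0.32·0.07
        = 0.025296 + 0.028084 + 0.113088 + 0.017024 = 0.183492
Keeping only the newsletter send-present terms gives 0.045108, so
  P(newsletter send | traffic spike) = 0.045108 / 0.183492 ≈ 0.2458

Pr[newsletter send | traffic spike] ≈ 0.2458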